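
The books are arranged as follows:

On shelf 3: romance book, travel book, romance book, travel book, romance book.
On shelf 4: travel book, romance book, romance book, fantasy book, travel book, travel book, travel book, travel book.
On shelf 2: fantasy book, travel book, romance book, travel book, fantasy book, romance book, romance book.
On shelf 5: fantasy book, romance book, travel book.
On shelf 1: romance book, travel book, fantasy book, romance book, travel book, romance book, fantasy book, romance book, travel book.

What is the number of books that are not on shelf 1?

Total books: 32; with the excluded value: 9; remaining 32 − 9 = 23.

23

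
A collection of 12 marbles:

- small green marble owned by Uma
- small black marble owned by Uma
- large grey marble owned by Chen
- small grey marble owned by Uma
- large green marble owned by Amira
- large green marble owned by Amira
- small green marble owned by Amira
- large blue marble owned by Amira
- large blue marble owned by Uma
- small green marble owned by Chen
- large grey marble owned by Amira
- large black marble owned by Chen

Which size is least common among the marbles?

Counts by size: large 7, small 5.
The minimum is 5, held uniquely by small.

small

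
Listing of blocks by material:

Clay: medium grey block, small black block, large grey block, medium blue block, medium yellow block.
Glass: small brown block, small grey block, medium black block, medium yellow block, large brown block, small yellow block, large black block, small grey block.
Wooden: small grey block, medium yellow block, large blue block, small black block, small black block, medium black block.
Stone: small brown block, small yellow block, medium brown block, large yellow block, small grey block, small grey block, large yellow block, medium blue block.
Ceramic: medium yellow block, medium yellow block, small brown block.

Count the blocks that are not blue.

Total blocks: 30; with the excluded value: 3; remaining 30 − 3 = 27.

27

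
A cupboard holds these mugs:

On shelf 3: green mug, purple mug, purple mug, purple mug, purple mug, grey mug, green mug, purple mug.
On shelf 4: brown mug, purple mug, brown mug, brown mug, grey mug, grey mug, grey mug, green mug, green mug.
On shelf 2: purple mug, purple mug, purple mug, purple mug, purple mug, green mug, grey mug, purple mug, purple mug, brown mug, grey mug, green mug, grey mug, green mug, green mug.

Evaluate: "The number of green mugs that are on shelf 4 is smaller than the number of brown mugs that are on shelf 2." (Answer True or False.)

False

green mugs on shelf 4: 2.
brown mugs on shelf 2: 1.
The claim requires 2 < 1, which does not hold.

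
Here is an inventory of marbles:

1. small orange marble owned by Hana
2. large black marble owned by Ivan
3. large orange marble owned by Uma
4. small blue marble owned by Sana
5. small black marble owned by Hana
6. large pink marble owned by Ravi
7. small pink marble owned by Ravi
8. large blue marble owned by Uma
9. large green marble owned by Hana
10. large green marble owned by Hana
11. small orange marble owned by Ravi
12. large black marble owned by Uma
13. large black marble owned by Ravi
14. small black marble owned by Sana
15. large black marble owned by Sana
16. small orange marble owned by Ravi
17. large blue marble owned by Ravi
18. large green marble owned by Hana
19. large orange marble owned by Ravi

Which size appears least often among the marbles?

small

Counts by size: large 12, small 7.
The minimum is 7, held uniquely by small.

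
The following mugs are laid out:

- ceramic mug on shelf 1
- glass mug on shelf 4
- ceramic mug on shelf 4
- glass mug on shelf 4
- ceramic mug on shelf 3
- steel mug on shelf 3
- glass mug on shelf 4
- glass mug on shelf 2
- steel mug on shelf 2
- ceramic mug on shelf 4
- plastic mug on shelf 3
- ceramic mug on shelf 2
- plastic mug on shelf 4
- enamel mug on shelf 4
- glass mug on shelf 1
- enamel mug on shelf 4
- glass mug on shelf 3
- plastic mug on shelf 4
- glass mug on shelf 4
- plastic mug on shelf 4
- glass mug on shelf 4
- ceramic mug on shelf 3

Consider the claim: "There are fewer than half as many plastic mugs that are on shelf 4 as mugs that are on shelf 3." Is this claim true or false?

False

|plastic mugs on shelf 4| = 3.
|mugs on shelf 3| = 5.
The claim requires 2 × 3 = 6 < 5, which does not hold.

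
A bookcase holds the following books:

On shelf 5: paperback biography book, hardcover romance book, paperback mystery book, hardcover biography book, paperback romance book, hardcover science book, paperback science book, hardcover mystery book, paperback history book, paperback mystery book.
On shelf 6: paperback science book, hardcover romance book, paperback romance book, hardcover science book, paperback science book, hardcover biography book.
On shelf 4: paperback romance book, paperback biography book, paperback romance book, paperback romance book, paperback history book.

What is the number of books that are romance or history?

history: 2; romance: 7; together 2 + 7 = 9.

9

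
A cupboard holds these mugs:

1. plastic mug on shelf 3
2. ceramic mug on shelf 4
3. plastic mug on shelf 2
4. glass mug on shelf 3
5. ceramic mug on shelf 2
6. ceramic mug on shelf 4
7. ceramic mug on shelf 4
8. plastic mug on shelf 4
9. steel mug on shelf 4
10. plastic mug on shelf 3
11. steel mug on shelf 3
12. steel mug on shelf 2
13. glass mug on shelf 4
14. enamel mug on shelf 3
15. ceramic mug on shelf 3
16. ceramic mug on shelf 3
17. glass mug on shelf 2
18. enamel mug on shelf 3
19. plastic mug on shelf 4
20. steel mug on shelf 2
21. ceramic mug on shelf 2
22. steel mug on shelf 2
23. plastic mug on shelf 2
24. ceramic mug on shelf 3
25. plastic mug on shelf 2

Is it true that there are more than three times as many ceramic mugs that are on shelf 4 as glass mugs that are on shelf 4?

There are 3 ceramic mugs on shelf 4.
There is 1 glass mug on shelf 4.
The claim requires 3 > 3 × 1 = 3, which does not hold.

False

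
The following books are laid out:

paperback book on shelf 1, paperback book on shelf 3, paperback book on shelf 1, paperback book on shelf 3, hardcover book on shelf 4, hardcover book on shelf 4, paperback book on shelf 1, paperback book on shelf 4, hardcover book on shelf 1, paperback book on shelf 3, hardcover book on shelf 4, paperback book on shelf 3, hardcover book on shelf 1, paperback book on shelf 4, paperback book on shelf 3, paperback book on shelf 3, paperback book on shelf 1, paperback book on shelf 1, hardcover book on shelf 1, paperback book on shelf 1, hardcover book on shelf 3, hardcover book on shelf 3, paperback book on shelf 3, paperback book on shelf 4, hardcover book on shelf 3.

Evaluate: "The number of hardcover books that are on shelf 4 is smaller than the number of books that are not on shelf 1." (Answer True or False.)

True

|hardcover books on shelf 4| = 3.
|books that are not on shelf 1| = 16.
The claim requires 3 < 16, which holds.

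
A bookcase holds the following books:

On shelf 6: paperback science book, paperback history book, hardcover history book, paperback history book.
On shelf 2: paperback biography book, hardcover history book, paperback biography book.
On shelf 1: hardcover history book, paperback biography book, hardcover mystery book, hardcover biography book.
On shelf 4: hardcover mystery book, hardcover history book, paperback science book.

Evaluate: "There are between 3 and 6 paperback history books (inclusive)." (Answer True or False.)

False

|paperback history books| = 2.
The claim requires 3 ≤ 2 ≤ 6, which does not hold.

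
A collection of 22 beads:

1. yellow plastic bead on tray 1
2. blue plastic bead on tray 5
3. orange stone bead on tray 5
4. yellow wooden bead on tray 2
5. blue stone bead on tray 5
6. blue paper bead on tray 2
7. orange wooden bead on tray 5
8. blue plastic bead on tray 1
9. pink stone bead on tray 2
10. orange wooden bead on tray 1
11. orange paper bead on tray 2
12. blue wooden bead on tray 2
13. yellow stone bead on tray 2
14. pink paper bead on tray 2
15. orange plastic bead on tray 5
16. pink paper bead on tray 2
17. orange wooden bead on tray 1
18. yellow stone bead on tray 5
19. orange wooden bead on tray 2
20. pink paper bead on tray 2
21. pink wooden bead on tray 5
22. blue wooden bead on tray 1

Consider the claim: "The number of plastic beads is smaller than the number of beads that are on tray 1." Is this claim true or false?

True

plastic beads: 4.
beads on tray 1: 5.
The claim requires 4 < 5, which holds.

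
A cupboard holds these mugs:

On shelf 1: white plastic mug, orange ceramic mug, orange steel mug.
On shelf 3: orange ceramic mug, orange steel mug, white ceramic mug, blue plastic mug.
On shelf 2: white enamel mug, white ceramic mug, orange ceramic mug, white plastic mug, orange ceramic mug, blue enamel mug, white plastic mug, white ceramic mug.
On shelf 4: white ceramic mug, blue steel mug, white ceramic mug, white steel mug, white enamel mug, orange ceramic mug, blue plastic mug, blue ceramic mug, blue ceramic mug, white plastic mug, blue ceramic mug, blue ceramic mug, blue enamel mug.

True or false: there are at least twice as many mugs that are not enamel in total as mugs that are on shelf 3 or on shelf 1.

True

There are 24 mugs that are not enamel.
There are 7 mugs on shelf 3 or on shelf 1.
The claim requires 24 ≥ 2 × 7 = 14, which holds.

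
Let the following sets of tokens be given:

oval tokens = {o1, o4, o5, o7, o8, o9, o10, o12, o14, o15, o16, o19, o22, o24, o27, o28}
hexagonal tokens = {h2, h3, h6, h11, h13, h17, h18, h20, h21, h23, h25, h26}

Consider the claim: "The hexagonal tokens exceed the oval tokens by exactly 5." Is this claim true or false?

False

hexagonal tokens: 12.
oval tokens: 16.
The claim requires 12 − 16 (= -4) to equal 5, which does not hold.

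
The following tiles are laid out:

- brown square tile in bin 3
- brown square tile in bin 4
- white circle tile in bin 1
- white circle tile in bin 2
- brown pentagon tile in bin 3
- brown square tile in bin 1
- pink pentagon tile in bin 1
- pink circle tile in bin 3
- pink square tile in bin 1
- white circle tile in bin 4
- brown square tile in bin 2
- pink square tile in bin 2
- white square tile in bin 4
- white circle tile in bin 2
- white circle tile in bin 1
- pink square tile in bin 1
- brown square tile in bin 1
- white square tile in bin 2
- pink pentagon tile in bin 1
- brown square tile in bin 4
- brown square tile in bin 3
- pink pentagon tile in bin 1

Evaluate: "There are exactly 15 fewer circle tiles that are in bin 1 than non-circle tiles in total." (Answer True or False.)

|circle tiles in bin 1| = 2.
|non-circle tiles| = 16.
The claim requires 16 − 2 (= 14) to equal 15, which does not hold.

False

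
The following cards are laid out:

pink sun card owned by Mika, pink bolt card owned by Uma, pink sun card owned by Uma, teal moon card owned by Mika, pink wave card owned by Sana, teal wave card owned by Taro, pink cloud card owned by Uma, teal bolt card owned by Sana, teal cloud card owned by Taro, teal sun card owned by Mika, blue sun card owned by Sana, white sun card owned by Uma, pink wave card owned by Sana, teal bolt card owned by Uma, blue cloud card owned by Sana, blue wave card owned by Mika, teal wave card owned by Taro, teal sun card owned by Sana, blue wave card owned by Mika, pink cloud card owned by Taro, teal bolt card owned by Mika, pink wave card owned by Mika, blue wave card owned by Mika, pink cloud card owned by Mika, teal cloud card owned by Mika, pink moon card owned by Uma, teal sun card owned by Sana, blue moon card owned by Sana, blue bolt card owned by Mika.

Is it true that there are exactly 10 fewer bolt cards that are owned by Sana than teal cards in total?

True

bolt cards owned by Sana: 1.
teal cards: 11.
The claim requires 11 − 1 (= 10) to equal 10, which holds.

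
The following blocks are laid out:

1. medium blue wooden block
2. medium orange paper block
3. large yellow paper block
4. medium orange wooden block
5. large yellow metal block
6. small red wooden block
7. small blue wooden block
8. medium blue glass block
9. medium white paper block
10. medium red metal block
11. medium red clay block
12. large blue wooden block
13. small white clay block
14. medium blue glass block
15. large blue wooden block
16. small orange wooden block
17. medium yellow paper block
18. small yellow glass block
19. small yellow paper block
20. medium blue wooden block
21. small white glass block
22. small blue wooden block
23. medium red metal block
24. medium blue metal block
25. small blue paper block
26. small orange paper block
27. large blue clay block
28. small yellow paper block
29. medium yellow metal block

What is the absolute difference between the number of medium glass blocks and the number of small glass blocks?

0

medium glass blocks: 2. small glass blocks: 2.
|2 − 2| = 2 − 2 = 0.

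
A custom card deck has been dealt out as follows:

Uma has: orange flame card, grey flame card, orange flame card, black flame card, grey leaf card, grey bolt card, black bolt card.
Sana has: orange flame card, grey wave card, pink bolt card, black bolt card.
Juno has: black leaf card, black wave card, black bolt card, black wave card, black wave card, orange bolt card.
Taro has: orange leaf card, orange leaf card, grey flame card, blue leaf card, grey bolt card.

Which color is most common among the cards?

black

Counts by color: black 8, grey 6, orange 6, pink 1, blue 1.
The maximum is 8, held uniquely by black.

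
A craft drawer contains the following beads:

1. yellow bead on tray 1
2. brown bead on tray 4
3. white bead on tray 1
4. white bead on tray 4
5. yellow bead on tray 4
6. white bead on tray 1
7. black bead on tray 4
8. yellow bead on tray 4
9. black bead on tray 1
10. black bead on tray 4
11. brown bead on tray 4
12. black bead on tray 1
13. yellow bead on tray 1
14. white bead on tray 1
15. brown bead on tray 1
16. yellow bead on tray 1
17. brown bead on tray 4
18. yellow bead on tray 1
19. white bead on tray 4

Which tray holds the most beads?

Counts by tray: tray 1→10, tray 4→9.
The maximum is 10, held uniquely by tray 1.

tray 1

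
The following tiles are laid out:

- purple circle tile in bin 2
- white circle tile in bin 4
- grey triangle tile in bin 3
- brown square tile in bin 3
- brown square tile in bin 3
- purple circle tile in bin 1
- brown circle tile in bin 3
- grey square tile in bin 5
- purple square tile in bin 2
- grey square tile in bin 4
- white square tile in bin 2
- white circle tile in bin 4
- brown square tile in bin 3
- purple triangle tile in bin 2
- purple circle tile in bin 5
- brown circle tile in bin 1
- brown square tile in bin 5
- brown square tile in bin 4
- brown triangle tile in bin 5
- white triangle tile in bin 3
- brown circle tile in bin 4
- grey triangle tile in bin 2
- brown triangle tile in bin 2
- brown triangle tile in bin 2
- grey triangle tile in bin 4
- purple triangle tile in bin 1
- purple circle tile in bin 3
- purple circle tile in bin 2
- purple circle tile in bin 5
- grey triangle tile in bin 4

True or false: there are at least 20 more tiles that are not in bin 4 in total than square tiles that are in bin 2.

True

tiles that are not in bin 4: 23.
square tiles in bin 2: 2.
The claim requires 23 − 2 = 21 ≥ 20, which holds.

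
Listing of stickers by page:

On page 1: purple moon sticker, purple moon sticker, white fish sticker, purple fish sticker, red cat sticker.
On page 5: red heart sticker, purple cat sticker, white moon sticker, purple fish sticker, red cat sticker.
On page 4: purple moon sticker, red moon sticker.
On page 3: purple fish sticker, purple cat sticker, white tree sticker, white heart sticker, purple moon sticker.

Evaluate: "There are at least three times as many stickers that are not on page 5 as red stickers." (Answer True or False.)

stickers that are not on page 5: 12.
red stickers: 4.
The claim requires 12 ≥ 3 × 4 = 12, which holds.

True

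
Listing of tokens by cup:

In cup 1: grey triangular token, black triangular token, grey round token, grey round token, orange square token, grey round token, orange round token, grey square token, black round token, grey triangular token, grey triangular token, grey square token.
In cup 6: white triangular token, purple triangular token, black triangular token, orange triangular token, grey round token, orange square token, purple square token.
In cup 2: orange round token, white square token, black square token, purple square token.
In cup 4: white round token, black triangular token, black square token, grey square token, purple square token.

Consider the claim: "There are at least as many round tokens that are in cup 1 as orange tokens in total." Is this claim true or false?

True

There are 5 round tokens in cup 1.
There are 5 orange tokens.
The claim requires 5 ≥ 5, which holds.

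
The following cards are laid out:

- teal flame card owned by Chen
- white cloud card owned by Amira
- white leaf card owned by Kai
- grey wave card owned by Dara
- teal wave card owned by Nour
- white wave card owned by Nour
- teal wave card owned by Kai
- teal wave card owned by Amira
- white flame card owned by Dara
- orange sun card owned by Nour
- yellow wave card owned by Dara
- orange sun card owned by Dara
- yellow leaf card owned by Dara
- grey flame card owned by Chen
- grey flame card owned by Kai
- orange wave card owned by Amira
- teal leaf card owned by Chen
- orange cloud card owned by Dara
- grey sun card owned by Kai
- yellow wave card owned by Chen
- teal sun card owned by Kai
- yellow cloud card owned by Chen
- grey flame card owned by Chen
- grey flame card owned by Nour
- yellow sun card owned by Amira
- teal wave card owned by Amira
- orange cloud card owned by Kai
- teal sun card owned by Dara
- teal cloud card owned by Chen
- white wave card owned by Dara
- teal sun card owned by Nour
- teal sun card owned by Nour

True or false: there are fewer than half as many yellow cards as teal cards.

True

yellow cards: 5.
teal cards: 11.
The claim requires 2 × 5 = 10 < 11, which holds.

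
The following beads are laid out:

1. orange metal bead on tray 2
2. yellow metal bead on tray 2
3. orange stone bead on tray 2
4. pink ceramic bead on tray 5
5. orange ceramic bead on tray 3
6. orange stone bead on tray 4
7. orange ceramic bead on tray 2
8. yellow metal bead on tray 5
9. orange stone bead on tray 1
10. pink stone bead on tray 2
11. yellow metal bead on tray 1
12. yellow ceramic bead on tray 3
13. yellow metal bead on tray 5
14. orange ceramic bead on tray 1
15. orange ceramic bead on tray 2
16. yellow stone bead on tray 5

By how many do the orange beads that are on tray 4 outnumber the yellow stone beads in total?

orange beads on tray 4: 1.
yellow stone beads: 1.
1 − 1 = 0.

0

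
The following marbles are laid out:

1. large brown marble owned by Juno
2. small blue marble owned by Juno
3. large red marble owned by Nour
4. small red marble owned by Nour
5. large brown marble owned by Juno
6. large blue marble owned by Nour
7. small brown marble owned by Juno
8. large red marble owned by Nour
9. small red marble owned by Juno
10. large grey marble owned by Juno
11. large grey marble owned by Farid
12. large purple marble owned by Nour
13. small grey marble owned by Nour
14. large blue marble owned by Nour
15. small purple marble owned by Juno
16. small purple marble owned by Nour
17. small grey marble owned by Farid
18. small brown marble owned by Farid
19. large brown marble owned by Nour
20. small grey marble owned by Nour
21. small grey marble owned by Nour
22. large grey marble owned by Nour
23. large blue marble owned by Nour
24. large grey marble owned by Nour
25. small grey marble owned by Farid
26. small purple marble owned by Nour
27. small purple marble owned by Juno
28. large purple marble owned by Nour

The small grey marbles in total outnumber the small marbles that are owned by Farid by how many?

small grey marbles: 5.
small marbles owned by Farid: 3.
5 − 3 = 2.

2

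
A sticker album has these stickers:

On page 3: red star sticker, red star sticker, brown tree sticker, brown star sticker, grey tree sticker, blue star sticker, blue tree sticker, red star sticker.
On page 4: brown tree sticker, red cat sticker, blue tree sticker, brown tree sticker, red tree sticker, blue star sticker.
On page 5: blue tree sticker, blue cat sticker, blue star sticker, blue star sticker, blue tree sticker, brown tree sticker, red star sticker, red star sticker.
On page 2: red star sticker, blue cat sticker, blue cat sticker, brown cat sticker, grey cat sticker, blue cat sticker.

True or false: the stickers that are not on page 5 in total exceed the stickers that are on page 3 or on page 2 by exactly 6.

|stickers that are not on page 5| = 20.
|stickers on page 3 or on page 2| = 14.
The claim requires 20 − 14 (= 6) to equal 6, which holds.

True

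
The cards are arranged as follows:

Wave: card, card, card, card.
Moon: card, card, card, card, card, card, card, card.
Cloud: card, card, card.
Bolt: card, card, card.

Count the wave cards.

4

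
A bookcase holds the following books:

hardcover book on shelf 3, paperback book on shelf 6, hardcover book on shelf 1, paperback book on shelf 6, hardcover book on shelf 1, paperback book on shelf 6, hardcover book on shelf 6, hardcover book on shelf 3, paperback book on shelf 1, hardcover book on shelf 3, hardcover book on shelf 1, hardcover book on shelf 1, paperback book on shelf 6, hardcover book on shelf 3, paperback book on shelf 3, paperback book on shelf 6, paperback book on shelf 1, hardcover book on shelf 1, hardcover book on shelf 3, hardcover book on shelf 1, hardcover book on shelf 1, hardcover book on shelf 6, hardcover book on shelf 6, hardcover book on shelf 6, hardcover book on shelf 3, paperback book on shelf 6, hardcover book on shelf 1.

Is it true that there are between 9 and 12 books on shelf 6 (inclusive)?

True

|books on shelf 6| = 10.
The claim requires 9 ≤ 10 ≤ 12, which holds.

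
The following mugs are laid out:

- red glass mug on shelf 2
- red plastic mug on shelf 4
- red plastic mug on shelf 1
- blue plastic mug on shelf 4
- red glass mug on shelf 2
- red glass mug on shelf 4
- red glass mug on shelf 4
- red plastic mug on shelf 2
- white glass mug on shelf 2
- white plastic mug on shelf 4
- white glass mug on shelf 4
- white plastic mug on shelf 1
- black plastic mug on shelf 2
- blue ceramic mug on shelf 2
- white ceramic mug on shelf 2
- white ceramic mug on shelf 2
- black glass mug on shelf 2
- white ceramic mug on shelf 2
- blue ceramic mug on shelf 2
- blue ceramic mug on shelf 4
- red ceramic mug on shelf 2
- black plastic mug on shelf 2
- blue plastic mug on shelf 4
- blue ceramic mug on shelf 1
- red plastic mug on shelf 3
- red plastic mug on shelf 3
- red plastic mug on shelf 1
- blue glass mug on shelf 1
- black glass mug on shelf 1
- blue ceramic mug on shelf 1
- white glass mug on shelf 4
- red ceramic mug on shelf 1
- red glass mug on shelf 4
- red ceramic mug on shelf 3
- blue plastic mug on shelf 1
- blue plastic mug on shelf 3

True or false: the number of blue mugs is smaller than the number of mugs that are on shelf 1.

blue mugs: 10.
mugs on shelf 1: 9.
The claim requires 10 < 9, which does not hold.

False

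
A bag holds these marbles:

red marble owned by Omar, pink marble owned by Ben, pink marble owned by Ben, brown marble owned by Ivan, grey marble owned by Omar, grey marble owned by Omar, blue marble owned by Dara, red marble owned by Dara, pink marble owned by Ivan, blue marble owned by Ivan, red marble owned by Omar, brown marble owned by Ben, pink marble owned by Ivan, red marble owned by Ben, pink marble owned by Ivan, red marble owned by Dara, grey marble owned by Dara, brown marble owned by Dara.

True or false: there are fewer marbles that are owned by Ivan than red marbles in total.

marbles owned by Ivan: 5.
red marbles: 5.
The claim requires 5 < 5, which does not hold.

False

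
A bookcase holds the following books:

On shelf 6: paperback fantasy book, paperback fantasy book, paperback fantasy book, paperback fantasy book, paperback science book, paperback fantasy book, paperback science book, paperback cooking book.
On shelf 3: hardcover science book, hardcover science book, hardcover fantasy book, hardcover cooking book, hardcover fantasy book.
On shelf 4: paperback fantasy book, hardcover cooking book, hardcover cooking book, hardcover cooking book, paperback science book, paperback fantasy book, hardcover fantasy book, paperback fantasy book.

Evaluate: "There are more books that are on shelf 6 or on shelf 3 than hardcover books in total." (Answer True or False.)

books on shelf 6 or on shelf 3: 13.
hardcover books: 9.
The claim requires 13 > 9, which holds.

True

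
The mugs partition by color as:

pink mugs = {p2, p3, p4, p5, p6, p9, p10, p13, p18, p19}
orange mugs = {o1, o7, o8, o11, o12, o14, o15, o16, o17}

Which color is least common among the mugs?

orange

Counts by color: pink 10, orange 9.
The minimum is 9, held uniquely by orange.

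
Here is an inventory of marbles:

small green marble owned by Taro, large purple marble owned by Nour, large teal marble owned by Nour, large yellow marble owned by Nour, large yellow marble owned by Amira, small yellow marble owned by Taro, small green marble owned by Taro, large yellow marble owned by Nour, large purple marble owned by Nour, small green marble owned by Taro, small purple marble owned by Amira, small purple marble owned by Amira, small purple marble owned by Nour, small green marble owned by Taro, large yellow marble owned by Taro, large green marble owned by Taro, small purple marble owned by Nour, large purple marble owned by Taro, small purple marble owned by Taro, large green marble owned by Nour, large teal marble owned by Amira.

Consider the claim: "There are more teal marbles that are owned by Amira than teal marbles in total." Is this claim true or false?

teal marbles owned by Amira: 1.
teal marbles: 2.
The claim requires 1 > 2, which does not hold.

False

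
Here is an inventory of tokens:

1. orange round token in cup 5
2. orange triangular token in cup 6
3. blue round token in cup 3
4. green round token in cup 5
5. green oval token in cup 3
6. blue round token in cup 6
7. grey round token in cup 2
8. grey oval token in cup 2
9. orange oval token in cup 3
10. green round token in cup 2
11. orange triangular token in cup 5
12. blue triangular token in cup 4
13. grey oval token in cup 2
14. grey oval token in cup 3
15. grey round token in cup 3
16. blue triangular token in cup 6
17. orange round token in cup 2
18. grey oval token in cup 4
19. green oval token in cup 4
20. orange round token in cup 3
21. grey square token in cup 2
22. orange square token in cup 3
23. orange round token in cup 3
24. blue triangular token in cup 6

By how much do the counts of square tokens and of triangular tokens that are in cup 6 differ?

1

square tokens: 2. triangular tokens in cup 6: 3.
|2 − 3| = 3 − 2 = 1.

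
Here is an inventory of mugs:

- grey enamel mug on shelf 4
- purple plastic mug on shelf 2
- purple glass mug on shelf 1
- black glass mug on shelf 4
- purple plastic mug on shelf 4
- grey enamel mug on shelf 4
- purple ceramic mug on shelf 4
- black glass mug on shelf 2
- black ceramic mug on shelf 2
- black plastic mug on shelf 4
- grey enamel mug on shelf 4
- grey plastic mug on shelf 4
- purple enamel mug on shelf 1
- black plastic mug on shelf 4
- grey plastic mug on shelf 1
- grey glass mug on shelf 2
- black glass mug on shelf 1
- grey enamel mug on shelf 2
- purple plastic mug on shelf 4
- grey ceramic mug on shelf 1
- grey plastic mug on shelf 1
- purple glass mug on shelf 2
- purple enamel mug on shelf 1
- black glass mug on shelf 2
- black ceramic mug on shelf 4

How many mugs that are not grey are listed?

16

Total mugs: 25; with the excluded value: 9; remaining 25 − 9 = 16.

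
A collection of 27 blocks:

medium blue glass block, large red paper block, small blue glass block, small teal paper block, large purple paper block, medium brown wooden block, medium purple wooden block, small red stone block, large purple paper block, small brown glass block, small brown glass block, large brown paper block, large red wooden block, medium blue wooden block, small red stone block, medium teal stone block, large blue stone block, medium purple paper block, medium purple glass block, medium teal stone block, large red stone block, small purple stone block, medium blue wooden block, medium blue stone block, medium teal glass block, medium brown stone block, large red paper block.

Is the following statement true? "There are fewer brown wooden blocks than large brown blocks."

False

brown wooden blocks: 1.
large brown blocks: 1.
The claim requires 1 < 1, which does not hold.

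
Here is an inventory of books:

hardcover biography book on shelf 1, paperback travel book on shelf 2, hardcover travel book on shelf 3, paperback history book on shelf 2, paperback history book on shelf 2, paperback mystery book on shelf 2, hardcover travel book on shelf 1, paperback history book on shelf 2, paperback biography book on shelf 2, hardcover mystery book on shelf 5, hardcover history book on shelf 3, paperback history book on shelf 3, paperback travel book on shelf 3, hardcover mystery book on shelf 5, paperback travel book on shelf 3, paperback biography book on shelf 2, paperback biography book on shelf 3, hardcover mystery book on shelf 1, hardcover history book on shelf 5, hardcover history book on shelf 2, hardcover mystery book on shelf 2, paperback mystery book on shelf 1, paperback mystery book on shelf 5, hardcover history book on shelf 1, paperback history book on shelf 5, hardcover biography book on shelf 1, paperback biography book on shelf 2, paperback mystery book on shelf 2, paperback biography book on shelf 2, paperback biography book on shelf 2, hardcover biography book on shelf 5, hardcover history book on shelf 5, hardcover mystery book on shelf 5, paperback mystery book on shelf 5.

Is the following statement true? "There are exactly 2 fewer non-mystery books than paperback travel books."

False

There are 24 non-mystery books.
There are 3 paperback travel books.
The claim requires 3 − 24 (= -21) to equal 2, which does not hold.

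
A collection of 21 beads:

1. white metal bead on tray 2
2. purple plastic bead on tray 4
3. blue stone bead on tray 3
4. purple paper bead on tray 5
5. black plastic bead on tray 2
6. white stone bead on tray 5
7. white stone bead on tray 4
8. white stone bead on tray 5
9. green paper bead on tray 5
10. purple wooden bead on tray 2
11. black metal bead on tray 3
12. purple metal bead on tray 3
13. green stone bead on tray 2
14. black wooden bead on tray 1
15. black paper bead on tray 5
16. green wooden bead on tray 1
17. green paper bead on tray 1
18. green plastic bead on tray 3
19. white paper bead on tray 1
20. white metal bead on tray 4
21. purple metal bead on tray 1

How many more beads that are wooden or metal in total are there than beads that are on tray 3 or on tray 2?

beads that are wooden or metal: 8.
beads on tray 3 or on tray 2: 8.
8 − 8 = 0.

0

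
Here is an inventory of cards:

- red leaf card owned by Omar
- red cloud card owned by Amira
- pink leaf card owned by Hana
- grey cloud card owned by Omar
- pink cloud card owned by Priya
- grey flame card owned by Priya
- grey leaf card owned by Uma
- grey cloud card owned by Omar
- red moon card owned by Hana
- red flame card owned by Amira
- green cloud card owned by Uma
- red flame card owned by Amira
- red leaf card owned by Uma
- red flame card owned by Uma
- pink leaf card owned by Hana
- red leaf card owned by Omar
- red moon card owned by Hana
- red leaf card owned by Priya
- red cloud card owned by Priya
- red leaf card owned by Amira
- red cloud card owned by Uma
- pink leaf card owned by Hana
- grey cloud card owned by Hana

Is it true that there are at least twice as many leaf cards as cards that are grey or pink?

False

leaf cards: 9.
cards that are grey or pink: 9.
The claim requires 9 ≥ 2 × 9 = 18, which does not hold.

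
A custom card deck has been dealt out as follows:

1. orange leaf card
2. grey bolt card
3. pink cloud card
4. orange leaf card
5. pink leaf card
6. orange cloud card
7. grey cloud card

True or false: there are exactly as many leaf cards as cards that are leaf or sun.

True

|leaf cards| = 3.
|cards that are leaf or sun| = 3.
The claim requires 3 = 3, which holds.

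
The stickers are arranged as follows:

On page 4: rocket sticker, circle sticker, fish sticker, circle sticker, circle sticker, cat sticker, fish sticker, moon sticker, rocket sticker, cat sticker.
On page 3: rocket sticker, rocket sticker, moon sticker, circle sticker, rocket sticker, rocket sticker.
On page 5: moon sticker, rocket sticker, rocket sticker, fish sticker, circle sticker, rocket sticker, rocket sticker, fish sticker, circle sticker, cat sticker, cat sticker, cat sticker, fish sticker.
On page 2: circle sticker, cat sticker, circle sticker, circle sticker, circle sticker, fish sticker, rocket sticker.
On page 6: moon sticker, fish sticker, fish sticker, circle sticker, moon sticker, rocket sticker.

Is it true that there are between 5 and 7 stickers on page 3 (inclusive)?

|stickers on page 3| = 6.
The claim requires 5 ≤ 6 ≤ 7, which holds.

True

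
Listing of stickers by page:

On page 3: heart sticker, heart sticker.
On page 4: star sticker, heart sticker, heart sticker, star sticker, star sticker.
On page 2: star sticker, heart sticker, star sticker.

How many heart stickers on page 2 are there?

1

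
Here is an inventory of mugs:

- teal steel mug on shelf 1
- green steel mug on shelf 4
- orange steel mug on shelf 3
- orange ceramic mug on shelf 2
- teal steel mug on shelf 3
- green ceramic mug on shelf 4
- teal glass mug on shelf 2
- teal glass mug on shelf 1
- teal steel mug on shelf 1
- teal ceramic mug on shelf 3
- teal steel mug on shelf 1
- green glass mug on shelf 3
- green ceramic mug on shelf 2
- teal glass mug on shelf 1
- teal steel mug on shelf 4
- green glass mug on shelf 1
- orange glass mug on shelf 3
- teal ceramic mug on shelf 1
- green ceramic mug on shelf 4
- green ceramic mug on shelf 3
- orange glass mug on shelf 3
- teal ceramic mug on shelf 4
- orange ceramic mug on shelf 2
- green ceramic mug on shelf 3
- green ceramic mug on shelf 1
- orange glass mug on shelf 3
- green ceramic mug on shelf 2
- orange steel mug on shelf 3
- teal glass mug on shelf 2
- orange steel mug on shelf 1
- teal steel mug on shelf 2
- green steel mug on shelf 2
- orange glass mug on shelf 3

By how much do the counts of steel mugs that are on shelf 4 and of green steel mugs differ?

0

steel mugs on shelf 4: 2. green steel mugs: 2.
|2 − 2| = 2 − 2 = 0.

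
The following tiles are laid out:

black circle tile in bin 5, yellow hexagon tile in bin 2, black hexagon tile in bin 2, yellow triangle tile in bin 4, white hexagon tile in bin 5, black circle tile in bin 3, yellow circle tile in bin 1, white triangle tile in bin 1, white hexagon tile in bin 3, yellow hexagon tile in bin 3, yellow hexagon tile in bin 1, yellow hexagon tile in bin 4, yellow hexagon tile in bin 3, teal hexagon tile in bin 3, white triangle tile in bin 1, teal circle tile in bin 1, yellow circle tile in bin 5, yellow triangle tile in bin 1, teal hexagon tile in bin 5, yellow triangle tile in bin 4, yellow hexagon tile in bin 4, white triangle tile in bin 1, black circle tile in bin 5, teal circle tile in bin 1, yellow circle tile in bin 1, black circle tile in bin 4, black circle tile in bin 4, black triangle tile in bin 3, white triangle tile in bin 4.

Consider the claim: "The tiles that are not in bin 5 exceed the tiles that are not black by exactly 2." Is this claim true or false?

tiles that are not in bin 5: 24.
tiles that are not black: 22.
The claim requires 24 − 22 (= 2) to equal 2, which holds.

True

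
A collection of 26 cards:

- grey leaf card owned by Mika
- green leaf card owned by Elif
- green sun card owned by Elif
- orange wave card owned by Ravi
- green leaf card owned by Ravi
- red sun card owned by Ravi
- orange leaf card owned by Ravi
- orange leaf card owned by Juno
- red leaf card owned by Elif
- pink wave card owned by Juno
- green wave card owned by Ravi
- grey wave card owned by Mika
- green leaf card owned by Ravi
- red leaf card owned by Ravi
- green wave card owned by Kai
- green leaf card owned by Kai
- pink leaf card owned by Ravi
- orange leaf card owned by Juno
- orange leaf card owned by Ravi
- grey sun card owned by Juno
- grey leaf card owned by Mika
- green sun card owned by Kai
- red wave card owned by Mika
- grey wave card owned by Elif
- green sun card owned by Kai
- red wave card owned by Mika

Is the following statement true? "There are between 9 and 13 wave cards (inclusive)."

False

|wave cards| = 8.
The claim requires 9 ≤ 8 ≤ 13, which does not hold.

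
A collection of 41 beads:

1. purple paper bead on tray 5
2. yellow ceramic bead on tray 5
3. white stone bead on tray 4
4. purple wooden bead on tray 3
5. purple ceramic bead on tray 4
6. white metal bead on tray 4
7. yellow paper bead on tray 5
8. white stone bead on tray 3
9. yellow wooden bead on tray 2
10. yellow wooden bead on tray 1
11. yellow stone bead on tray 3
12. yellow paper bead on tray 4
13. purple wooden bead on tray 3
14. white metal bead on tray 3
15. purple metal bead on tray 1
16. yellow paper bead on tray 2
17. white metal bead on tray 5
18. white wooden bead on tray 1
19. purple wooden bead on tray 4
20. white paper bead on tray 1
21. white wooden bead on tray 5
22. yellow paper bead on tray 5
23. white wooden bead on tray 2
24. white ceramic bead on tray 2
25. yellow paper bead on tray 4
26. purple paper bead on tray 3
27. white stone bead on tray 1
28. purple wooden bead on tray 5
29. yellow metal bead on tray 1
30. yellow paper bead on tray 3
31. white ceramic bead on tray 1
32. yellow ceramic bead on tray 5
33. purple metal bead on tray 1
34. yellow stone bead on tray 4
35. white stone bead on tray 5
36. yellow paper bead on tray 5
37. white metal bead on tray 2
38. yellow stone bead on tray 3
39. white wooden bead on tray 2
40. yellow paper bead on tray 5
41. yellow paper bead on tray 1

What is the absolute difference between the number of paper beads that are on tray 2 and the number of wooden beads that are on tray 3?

1

paper beads on tray 2: 1. wooden beads on tray 3: 2.
|1 − 2| = 2 − 1 = 1.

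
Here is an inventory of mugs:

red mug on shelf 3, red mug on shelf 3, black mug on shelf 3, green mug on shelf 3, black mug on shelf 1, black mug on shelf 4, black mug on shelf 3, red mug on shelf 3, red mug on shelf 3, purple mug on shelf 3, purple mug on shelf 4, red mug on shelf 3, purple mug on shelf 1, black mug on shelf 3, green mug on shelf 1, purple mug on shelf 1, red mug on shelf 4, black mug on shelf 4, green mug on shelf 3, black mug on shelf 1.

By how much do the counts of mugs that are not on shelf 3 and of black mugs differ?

mugs that are not on shelf 3: 9. black mugs: 7.
|9 − 7| = 9 − 7 = 2.

2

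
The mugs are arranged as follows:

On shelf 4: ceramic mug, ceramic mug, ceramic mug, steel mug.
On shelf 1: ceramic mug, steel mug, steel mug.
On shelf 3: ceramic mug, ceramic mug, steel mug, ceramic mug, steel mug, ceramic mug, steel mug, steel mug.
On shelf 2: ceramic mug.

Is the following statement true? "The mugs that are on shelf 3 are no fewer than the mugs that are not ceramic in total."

True

|mugs on shelf 3| = 8.
|mugs that are not ceramic| = 7.
The claim requires 8 ≥ 7, which holds.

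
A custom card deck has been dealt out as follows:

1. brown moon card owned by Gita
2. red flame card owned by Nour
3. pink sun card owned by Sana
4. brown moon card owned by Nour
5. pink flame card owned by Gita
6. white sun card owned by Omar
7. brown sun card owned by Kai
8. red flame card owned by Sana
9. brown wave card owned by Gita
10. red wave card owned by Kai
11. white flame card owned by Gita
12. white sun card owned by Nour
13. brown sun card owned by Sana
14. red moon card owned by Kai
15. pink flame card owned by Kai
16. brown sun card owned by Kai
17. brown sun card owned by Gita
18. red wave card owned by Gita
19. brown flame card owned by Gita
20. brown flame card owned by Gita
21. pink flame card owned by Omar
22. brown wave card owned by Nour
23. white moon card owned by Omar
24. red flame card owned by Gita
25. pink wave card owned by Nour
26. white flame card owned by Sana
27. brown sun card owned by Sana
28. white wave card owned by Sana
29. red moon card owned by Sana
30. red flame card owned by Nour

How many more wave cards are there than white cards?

0

wave cards: 6.
white cards: 6.
6 − 6 = 0.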